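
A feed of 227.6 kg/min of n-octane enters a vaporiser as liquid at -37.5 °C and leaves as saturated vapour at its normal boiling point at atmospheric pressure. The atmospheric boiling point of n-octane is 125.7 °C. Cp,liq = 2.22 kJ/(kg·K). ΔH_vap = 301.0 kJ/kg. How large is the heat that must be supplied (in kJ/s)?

Q = 2520 kJ/s

liquid -37.5→125.7 °C: 362.3 kJ/kg
vaporisation at 125.7 °C: 301 kJ/kg
Δh = 362.3 + 301 = 663.3 kJ/kg
Q = ṁ·Δh = 227.6 kg/min × 663.3 kJ/kg = 150970 kJ/min
|Q| = 2516.1 kW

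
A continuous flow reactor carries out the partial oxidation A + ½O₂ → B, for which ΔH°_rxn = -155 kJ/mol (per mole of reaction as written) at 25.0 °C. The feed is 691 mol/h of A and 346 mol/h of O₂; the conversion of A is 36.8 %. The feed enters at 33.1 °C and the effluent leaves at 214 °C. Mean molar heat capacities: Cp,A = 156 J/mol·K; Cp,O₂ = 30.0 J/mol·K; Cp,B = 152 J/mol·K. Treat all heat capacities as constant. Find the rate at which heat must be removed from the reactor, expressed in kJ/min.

Q_out = 316 kJ/min

Extent of reaction ξ = 0.368 × 691 = 254.29 mol/h
Reaction term: ξ·ΔH°_rxn = 254.29 × -155 = -39415 kJ/h
Sensible, feed 33.1→25 °C: -957.23 kJ/h
Outlet flows (mol/h): A 436.71, O₂ 218.86, B 254.29
Sensible, products 25→214 °C: 21422 kJ/h
Q = ΔH = -18950 kJ/h = -5.2638 kW
Heat removed = 315.83 kJ/min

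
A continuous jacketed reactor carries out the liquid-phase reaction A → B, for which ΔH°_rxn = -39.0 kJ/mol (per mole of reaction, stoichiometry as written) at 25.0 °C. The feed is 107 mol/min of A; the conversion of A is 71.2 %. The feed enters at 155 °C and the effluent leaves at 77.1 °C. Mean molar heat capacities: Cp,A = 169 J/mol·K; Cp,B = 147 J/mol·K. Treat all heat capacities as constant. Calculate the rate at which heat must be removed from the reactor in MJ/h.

Extent of reaction ξ = 0.712 × 107 = 76.184 mol/min
Reaction term: ξ·ΔH°_rxn = 76.184 × -39.0 = -2971.2 kJ/min
Sensible, feed 155→25 °C: -2350.8 kJ/min
Outlet flows (mol/min): A 30.816, B 76.184
Sensible, products 25→77.1 °C: 854.8 kJ/min
Q = ΔH = -4467.2 kJ/min = -74.453 kW
Heat removed = 268.03 MJ/h

Q_out = 268 MJ/h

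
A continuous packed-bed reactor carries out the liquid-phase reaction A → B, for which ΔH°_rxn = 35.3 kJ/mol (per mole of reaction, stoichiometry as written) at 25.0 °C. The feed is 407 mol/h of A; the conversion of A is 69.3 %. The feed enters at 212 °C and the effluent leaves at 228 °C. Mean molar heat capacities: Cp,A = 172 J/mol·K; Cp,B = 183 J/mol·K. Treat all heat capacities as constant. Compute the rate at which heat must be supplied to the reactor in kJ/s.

Q_in = 3.25 kJ/s

Extent of reaction ξ = 0.693 × 407 = 282.05 mol/h
Reaction term: ξ·ΔH°_rxn = 282.05 × 35.3 = 9956.4 kJ/h
Sensible, feed 212→25 °C: -13091 kJ/h
Outlet flows (mol/h): A 124.95, B 282.05
Sensible, products 25→228 °C: 14841 kJ/h
Q = ΔH = 11706 kJ/h = 3.2517 kW
Heat supplied = 3.2517 kJ/s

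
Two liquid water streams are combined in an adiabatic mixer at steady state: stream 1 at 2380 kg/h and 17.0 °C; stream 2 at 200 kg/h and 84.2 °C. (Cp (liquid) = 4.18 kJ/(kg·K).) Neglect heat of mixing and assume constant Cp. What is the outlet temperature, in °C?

No heat crosses the boundary, so H_out = H_in.
Σ ṁᵢCp,ᵢTᵢ = 2380×4.18×17.0 + 200×4.18×84.2 = 239510
Σ ṁᵢCp,ᵢ = 2380×4.18 + 200×4.18 = 10784
T_out = 239510 / 10784 = 22.209 °C

T_out = 22.2 °C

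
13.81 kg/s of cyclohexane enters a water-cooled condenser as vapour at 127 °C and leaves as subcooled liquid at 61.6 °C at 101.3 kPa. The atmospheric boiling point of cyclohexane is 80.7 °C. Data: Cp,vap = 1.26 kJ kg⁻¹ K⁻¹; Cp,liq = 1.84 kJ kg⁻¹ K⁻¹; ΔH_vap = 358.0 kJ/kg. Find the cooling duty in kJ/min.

Q_c = 374000 kJ/min

vapour 127→80.7 °C: -58.338 kJ/kg
condensation at 80.7 °C: -358 kJ/kg
liquid 80.7→61.6 °C: -35.144 kJ/kg
Δh = -58.338 + -358 + -35.144 = -451.48 kJ/kg
Q = ṁ·Δh = 13.81 kg/s × -451.48 kJ/kg = -6235 kJ/s
|Q| = 6235 kW = 374100 kJ/min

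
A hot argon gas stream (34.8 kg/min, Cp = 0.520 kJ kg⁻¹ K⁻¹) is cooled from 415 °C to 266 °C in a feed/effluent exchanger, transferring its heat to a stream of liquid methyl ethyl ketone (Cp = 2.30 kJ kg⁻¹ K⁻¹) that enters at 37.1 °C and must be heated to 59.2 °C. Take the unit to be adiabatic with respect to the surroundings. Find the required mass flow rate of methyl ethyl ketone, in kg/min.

Heat released by hot stream: Q = 34.8 × 0.520 × (415 − 266) = 2696.3 kJ/min
Energy balance on cold side (adiabatic exchanger): Q = ṁ_c·Cp_c·(T_c,out − T_c,in)
ṁ_c = 2696.3 / [2.30 × (59.2 − 37.1)] = 53.046 kg/min

ṁ_c = 53.0 kg/min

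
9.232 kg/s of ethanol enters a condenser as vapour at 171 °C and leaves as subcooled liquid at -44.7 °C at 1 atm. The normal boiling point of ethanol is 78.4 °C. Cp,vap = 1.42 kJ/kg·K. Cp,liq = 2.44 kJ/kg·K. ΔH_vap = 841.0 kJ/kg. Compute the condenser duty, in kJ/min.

vapour 171→78.4 °C: -131.49 kJ/kg
condensation at 78.4 °C: -841 kJ/kg
liquid 78.4→-44.7 °C: -300.36 kJ/kg
Δh = -131.49 + -841 + -300.36 = -1272.9 kJ/kg
Q = ṁ·Δh = 9.232 kg/s × -1272.9 kJ/kg = -11751 kJ/s
|Q| = 11751 kW = 705060 kJ/min

Q_c = 705000 kJ/min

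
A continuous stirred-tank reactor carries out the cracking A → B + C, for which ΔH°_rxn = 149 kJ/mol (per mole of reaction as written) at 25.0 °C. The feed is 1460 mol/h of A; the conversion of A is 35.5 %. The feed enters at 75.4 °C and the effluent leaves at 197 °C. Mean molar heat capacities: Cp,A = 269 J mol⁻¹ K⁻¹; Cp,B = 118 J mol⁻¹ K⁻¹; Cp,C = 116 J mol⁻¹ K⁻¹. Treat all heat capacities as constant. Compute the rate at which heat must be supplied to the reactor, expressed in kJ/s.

Extent of reaction ξ = 0.355 × 1460 = 518.3 mol/h
Reaction term: ξ·ΔH°_rxn = 518.3 × 149 = 77227 kJ/h
Sensible, feed 75.4→25 °C: -19794 kJ/h
Outlet flows (mol/h): A 941.7, B 518.3, C 518.3
Sensible, products 25→197 °C: 64431 kJ/h
Q = ΔH = 121860 kJ/h = 33.851 kW
Heat supplied = 33.851 kJ/s

Q_in = 33.9 kJ/s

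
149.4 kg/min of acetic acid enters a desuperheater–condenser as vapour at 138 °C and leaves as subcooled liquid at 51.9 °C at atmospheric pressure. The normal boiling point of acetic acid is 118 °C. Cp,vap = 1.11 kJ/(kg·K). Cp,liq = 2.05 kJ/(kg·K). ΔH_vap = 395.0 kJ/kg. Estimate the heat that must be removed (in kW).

Q_c = 1380 kW

vapour 138→118 °C: -22.2 kJ/kg
condensation at 118 °C: -395 kJ/kg
liquid 118→51.9 °C: -135.5 kJ/kg
Δh = -22.2 + -395 + -135.5 = -552.7 kJ/kg
Q = ṁ·Δh = 149.4 kg/min × -552.7 kJ/kg = -82574 kJ/min
|Q| = 1376.2 kW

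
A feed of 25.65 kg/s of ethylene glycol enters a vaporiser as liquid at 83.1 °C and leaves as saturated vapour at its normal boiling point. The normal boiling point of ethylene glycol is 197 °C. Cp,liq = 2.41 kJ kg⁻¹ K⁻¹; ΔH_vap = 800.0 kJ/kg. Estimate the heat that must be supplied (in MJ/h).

liquid 83.1→197 °C: 274.5 kJ/kg
vaporisation at 197 °C: 800 kJ/kg
Δh = 274.5 + 800 = 1074.5 kJ/kg
Q = ṁ·Δh = 25.65 kg/s × 1074.5 kJ/kg = 27561 kJ/s
|Q| = 27561 kW = 99219 MJ/h

Q = 99200 MJ/h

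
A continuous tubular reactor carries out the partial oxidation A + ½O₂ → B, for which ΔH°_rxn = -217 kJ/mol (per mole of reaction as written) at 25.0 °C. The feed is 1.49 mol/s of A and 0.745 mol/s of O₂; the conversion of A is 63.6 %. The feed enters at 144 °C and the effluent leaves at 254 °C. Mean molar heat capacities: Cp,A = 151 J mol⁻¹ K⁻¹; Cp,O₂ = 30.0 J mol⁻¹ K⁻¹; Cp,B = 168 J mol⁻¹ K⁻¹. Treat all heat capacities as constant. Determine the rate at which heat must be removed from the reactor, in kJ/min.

Q_out = 10700 kJ/min

Extent of reaction ξ = 0.636 × 1.49 = 0.94764 mol/s
Reaction term: ξ·ΔH°_rxn = 0.94764 × -217 = -205.64 kJ/s
Sensible, feed 144→25 °C: -29.433 kJ/s
Outlet flows (mol/s): A 0.54236, O₂ 0.27118, B 0.94764
Sensible, products 25→254 °C: 57.075 kJ/s
Q = ΔH = -178 kJ/s = -178 kW
Heat removed = 10680 kJ/min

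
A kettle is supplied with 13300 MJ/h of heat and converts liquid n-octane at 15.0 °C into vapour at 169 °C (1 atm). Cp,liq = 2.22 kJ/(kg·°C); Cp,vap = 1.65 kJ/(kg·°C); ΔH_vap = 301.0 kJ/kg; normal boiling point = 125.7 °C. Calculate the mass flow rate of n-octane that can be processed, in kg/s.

ṁ = 5.98 kg/s

Δh = 2.22×(125.7−15.0) + 301.0 + 1.65×(169−125.7) = 618.2 kJ/kg
Q = 13300 MJ/h = 3694.4 kJ/s = 3694.4 kJ/s
ṁ = Q/Δh = 3694.4 / 618.2 = 5.9761 kg/s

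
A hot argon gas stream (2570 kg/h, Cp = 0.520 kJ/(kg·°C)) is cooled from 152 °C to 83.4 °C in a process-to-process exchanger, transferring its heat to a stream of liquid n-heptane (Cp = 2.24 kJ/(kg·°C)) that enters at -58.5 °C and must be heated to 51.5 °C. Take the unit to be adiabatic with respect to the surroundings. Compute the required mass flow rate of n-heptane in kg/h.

ṁ_c = 372 kg/h

Heat released by hot stream: Q = 2570 × 0.520 × (152 − 83.4) = 91677 kJ/h
Energy balance on cold side (adiabatic exchanger): Q = ṁ_c·Cp_c·(T_c,out − T_c,in)
ṁ_c = 91677 / [2.24 × (51.5 − -58.5)] = 372.07 kg/h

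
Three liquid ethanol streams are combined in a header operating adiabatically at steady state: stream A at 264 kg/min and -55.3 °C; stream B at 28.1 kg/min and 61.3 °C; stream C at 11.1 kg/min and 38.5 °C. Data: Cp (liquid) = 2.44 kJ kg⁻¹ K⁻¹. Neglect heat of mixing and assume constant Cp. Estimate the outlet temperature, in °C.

Energy balance with Q = 0: Σ ṁᵢCp,ᵢ(T_out − Tᵢ) = 0
Σ ṁᵢCp,ᵢTᵢ = 264×2.44×-55.3 + 28.1×2.44×61.3 + 11.1×2.44×38.5 = -30376
Σ ṁᵢCp,ᵢ = 264×2.44 + 28.1×2.44 + 11.1×2.44 = 739.81
T_out = -30376 / 739.81 = -41.06 °C

T_out = -41.1 °C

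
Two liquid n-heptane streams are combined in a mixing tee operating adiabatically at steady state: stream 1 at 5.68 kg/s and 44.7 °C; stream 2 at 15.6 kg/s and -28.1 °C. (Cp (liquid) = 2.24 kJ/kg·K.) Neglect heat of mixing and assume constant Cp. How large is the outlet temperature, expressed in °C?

No heat crosses the boundary, so H_out = H_in.
Σ ṁᵢCp,ᵢTᵢ = 5.68×2.24×44.7 + 15.6×2.24×-28.1 = -413.2
Σ ṁᵢCp,ᵢ = 5.68×2.24 + 15.6×2.24 = 47.667
T_out = -413.2 / 47.667 = -8.6684 °C

T_out = -8.67 °C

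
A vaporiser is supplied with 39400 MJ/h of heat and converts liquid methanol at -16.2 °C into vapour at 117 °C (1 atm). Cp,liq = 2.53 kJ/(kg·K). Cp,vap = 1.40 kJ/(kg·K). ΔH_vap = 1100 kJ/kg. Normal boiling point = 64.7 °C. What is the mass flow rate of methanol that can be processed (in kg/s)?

ṁ = 7.94 kg/s

Δh = 2.53×(64.7−-16.2) + 1100 + 1.40×(117−64.7) = 1377.9 kJ/kg
Q = 39400 MJ/h = 10944 kJ/s = 10944 kJ/s
ṁ = Q/Δh = 10944 / 1377.9 = 7.9429 kg/s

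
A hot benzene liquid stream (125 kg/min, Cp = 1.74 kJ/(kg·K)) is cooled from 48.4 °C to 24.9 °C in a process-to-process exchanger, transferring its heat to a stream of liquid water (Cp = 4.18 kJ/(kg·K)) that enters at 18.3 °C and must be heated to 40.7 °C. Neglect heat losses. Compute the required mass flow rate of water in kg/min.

ṁ_c = 54.6 kg/min

Heat released by hot stream: Q = 125 × 1.74 × (48.4 − 24.9) = 5111.2 kJ/min
Energy balance on cold side (adiabatic exchanger): Q = ṁ_c·Cp_c·(T_c,out − T_c,in)
ṁ_c = 5111.2 / [4.18 × (40.7 − 18.3)] = 54.589 kg/min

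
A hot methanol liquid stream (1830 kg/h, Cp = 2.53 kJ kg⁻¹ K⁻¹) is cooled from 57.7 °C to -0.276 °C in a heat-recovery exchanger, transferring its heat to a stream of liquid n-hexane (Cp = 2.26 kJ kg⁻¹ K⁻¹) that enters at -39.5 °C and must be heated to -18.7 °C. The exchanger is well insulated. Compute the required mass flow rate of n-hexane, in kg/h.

Heat released by hot stream: Q = 1830 × 2.53 × (57.7 − -0.276) = 268420 kJ/h
Energy balance on cold side (adiabatic exchanger): Q = ṁ_c·Cp_c·(T_c,out − T_c,in)
ṁ_c = 268420 / [2.26 × (-18.7 − -39.5)] = 5710.2 kg/h

ṁ_c = 5710 kg/h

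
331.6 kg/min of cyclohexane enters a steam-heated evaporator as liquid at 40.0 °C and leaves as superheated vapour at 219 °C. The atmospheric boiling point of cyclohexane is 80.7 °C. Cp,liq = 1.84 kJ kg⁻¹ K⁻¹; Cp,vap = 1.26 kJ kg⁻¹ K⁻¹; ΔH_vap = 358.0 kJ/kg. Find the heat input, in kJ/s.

Q = 3360 kJ/s

liquid 40.0→80.7 °C: 74.888 kJ/kg
vaporisation at 80.7 °C: 358 kJ/kg
vapour 80.7→219 °C: 174.26 kJ/kg
Δh = 74.888 + 358 + 174.26 = 607.15 kJ/kg
Q = ṁ·Δh = 331.6 kg/min × 607.15 kJ/kg = 201330 kJ/min
|Q| = 3355.5 kW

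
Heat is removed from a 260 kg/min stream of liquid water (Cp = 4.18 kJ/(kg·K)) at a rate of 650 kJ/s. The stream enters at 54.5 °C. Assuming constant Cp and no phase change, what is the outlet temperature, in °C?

T_out = 18.6 °C

Q = 650 kJ/s = 39000 kJ/min
ΔT = Q/(ṁ·Cp) = 39000/(260×4.18) = 35.885 K
T_out = 54.5 − 35.885 = 18.615 °C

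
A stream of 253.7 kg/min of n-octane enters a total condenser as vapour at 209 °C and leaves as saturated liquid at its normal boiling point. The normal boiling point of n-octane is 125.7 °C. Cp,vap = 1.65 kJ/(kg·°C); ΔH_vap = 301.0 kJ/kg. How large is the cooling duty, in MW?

vapour 209→125.7 °C: -137.44 kJ/kg
condensation at 125.7 °C: -301 kJ/kg
Δh = -137.44 + -301 = -438.44 kJ/kg
Q = ṁ·Δh = 253.7 kg/min × -438.44 kJ/kg = -111230 kJ/min
|Q| = 1853.9 kW = 1.8539 MW

Q_c = 1.85 MW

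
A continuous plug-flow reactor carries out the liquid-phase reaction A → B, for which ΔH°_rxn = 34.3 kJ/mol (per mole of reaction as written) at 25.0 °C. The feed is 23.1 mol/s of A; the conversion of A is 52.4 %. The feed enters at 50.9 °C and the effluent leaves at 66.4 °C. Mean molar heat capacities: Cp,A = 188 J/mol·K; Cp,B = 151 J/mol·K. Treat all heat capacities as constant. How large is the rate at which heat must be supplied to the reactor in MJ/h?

Q_in = 1670 MJ/h

Extent of reaction ξ = 0.524 × 23.1 = 12.104 mol/s
Reaction term: ξ·ΔH°_rxn = 12.104 × 34.3 = 415.18 kJ/s
Sensible, feed 50.9→25 °C: -112.48 kJ/s
Outlet flows (mol/s): A 10.996, B 12.104
Sensible, products 25→66.4 °C: 161.25 kJ/s
Q = ΔH = 463.95 kJ/s = 463.95 kW
Heat supplied = 1670.2 MJ/h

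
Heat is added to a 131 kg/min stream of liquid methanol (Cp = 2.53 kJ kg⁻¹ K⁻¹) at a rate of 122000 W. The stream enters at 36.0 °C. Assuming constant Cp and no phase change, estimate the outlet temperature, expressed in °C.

Q = 122000 W = 7320 kJ/min
ΔT = Q/(ṁ·Cp) = 7320/(131×2.53) = 22.086 K
T_out = 36.0 + 22.086 = 58.086 °C

T_out = 58.1 °C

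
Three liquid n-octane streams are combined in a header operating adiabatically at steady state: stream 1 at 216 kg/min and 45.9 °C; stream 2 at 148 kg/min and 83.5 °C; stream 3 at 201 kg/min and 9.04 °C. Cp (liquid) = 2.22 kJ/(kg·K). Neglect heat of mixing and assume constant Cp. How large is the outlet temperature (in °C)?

T_out = 42.6 °C

No heat crosses the boundary, so H_out = H_in.
T_out = Σ ṁᵢCp,ᵢTᵢ / Σ ṁᵢCp,ᵢ
      = 53479 / 1254.3 = 42.636 °C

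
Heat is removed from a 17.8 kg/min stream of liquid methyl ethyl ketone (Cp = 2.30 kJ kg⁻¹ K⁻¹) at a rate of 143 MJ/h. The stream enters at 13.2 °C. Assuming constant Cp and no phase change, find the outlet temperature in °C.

T_out = -45.0 °C

Q = 143 MJ/h = 2383.3 kJ/min
ΔT = Q/(ṁ·Cp) = 2383.3/(17.8×2.30) = 58.215 K
T_out = 13.2 − 58.215 = -45.015 °C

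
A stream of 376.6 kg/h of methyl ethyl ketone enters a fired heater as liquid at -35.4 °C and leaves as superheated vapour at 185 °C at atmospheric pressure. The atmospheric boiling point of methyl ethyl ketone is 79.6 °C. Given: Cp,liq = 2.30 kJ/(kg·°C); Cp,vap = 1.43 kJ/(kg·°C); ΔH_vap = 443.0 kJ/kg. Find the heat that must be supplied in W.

liquid -35.4→79.6 °C: 264.5 kJ/kg
vaporisation at 79.6 °C: 443 kJ/kg
vapour 79.6→185 °C: 150.72 kJ/kg
Δh = 264.5 + 443 + 150.72 = 858.22 kJ/kg
Q = ṁ·Δh = 376.6 kg/h × 858.22 kJ/kg = 323210 kJ/h
|Q| = 89.78 kW = 89780 W

Q = 89800 W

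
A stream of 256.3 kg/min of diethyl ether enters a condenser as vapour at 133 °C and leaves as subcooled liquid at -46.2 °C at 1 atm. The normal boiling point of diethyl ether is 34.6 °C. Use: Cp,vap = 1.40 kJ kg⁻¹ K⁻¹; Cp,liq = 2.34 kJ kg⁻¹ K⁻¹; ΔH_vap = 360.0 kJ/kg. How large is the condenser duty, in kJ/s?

Q_c = 2930 kJ/s

vapour 133→34.6 °C: -137.76 kJ/kg
condensation at 34.6 °C: -360 kJ/kg
liquid 34.6→-46.2 °C: -189.07 kJ/kg
Δh = -137.76 + -360 + -189.07 = -686.83 kJ/kg
Q = ṁ·Δh = 256.3 kg/min × -686.83 kJ/kg = -176040 kJ/min
|Q| = 2933.9 kW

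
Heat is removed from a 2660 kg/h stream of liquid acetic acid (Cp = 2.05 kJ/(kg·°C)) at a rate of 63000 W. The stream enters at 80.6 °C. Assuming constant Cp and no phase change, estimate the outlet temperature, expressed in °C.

Q = 63000 W = 226800 kJ/h
ΔT = Q/(ṁ·Cp) = 226800/(2660×2.05) = 41.592 K
T_out = 80.6 − 41.592 = 39.008 °C

T_out = 39.0 °C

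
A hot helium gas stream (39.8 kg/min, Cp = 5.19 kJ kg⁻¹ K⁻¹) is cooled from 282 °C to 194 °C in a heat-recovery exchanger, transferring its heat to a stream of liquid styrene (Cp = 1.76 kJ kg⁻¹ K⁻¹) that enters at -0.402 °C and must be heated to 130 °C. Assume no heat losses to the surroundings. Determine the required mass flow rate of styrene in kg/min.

Heat released by hot stream: Q = 39.8 × 5.19 × (282 − 194) = 18177 kJ/min
Energy balance on cold side (adiabatic exchanger): Q = ṁ_c·Cp_c·(T_c,out − T_c,in)
ṁ_c = 18177 / [1.76 × (130 − -0.402)] = 79.202 kg/min

ṁ_c = 79.2 kg/min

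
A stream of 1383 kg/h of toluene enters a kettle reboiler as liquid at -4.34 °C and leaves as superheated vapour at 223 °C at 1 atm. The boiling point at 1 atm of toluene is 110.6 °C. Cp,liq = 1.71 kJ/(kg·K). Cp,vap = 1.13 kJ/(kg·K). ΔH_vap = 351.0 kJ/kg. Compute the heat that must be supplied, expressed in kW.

Q = 259 kW

liquid -4.34→110.6 °C: 196.55 kJ/kg
vaporisation at 110.6 °C: 351 kJ/kg
vapour 110.6→223 °C: 127.01 kJ/kg
Δh = 196.55 + 351 + 127.01 = 674.56 kJ/kg
Q = ṁ·Δh = 1383 kg/h × 674.56 kJ/kg = 932920 kJ/h
|Q| = 259.14 kW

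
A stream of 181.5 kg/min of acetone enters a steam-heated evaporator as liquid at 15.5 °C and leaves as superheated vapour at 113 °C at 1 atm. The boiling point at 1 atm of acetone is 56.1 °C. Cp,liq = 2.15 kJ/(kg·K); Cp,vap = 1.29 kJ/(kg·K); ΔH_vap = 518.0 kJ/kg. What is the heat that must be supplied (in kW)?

Q = 2050 kW

liquid 15.5→56.1 °C: 87.29 kJ/kg
vaporisation at 56.1 °C: 518 kJ/kg
vapour 56.1→113 °C: 73.401 kJ/kg
Δh = 87.29 + 518 + 73.401 = 678.69 kJ/kg
Q = ṁ·Δh = 181.5 kg/min × 678.69 kJ/kg = 123180 kJ/min
|Q| = 2053 kW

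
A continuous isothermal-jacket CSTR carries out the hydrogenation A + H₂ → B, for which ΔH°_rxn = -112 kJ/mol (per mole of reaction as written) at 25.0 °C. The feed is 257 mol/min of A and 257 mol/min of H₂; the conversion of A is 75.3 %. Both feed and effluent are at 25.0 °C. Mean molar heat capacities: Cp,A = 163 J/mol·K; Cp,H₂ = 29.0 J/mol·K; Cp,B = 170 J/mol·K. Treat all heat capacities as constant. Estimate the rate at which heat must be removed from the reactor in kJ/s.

Extent of reaction ξ = 0.753 × 257 = 193.52 mol/min
Reaction term: ξ·ΔH°_rxn = 193.52 × -112 = -21674 kJ/min
Q = ΔH = -21674 kJ/min = -361.24 kW
Heat removed = 361.24 kJ/s

Q_out = 361 kJ/s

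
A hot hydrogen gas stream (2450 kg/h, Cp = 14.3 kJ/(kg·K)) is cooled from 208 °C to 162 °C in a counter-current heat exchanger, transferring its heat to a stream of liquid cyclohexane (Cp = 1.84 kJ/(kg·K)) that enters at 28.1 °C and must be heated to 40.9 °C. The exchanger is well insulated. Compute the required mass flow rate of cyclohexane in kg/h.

Heat released by hot stream: Q = 2450 × 14.3 × (208 − 162) = 1.6116e+06 kJ/h
Energy balance on cold side (adiabatic exchanger): Q = ṁ_c·Cp_c·(T_c,out − T_c,in)
ṁ_c = 1.6116e+06 / [1.84 × (40.9 − 28.1)] = 68428 kg/h

ṁ_c = 68400 kg/h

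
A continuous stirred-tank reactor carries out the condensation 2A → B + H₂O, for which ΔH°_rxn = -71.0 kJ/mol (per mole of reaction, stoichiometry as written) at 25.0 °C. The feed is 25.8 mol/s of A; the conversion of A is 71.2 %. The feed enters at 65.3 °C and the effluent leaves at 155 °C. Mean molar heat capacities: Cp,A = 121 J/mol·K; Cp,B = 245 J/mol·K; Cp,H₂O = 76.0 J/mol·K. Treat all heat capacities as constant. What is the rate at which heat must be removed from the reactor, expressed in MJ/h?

Q_out = 1000 MJ/h

Extent of reaction ξ = 0.712 × 25.8 / 2 = 9.1848 mol/s
Reaction term: ξ·ΔH°_rxn = 9.1848 × -71.0 = -652.12 kJ/s
Sensible, feed 65.3→25 °C: -125.81 kJ/s
Outlet flows (mol/s): A 7.4304, B 9.1848, H₂O 9.1848
Sensible, products 25→155 °C: 500.16 kJ/s
Q = ΔH = -277.77 kJ/s = -277.77 kW
Heat removed = 999.96 MJ/h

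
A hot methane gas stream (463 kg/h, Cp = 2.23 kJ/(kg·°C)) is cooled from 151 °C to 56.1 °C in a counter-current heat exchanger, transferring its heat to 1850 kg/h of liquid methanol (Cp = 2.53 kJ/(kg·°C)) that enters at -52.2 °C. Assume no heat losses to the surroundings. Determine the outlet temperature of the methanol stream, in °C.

T_c,out = -31.3 °C

Heat released by hot stream: Q = 463 × 2.23 × (151 − 56.1) = 97983 kJ/h
Energy balance on cold side (adiabatic exchanger): Q = ṁ_c·Cp_c·(T_c,out − T_c,in)
T_c,out = -52.2 + 97983/(1850 × 2.53) = -31.266 °C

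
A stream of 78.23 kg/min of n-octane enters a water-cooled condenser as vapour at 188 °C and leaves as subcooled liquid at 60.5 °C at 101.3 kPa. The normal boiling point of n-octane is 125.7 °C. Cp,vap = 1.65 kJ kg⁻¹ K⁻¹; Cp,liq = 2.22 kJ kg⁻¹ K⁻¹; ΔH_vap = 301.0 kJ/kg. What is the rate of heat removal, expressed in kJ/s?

vapour 188→125.7 °C: -102.79 kJ/kg
condensation at 125.7 °C: -301 kJ/kg
liquid 125.7→60.5 °C: -144.74 kJ/kg
Δh = -102.79 + -301 + -144.74 = -548.54 kJ/kg
Q = ṁ·Δh = 78.23 kg/min × -548.54 kJ/kg = -42912 kJ/min
|Q| = 715.2 kW

Q_c = 715 kJ/s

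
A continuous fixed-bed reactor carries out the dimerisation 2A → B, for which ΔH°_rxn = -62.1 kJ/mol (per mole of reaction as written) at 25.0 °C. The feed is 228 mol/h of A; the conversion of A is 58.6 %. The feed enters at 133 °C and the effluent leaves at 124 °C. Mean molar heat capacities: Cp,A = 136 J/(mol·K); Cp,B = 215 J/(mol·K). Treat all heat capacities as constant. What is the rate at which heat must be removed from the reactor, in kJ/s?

Extent of reaction ξ = 0.586 × 228 / 2 = 66.804 mol/h
Reaction term: ξ·ΔH°_rxn = 66.804 × -62.1 = -4148.5 kJ/h
Sensible, feed 133→25 °C: -3348.9 kJ/h
Outlet flows (mol/h): A 94.392, B 66.804
Sensible, products 25→124 °C: 2692.8 kJ/h
Q = ΔH = -4804.6 kJ/h = -1.3346 kW
Heat removed = 1.3346 kJ/s

Q_out = 1.33 kJ/s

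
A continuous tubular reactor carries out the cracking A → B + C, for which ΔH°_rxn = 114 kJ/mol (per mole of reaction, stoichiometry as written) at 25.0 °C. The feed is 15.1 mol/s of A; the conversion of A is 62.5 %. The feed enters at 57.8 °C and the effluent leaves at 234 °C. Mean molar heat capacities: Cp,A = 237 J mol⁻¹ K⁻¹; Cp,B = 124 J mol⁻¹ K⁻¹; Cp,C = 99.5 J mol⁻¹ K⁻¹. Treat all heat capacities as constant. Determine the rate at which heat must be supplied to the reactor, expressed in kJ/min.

Q_in = 101000 kJ/min

Extent of reaction ξ = 0.625 × 15.1 = 9.4375 mol/s
Reaction term: ξ·ΔH°_rxn = 9.4375 × 114 = 1075.9 kJ/s
Sensible, feed 57.8→25 °C: -117.38 kJ/s
Outlet flows (mol/s): A 5.6625, B 9.4375, C 9.4375
Sensible, products 25→234 °C: 721.32 kJ/s
Q = ΔH = 1679.8 kJ/s = 1679.8 kW
Heat supplied = 100790 kJ/min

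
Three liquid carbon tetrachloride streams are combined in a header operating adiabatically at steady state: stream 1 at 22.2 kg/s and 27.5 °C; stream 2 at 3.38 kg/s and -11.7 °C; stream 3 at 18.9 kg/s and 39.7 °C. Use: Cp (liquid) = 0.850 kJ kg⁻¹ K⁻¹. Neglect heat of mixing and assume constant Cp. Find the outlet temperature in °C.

T_out = 29.7 °C

Adiabatic, steady state ⇒ Σ ṁᵢCp,ᵢ(T_out − Tᵢ) = 0
T_out = Σ ṁᵢCp,ᵢTᵢ / Σ ṁᵢCp,ᵢ
      = 1123.1 / 37.808 = 29.705 °C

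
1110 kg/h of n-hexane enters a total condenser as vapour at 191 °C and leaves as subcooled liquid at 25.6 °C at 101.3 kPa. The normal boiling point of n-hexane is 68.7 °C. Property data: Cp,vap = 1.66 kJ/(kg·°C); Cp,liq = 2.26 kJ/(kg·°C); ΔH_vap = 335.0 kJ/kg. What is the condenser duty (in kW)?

Q_c = 196 kW

vapour 191→68.7 °C: -203.02 kJ/kg
condensation at 68.7 °C: -335 kJ/kg
liquid 68.7→25.6 °C: -97.406 kJ/kg
Δh = -203.02 + -335 + -97.406 = -635.42 kJ/kg
Q = ṁ·Δh = 1110 kg/h × -635.42 kJ/kg = -705320 kJ/h
|Q| = 195.92 kW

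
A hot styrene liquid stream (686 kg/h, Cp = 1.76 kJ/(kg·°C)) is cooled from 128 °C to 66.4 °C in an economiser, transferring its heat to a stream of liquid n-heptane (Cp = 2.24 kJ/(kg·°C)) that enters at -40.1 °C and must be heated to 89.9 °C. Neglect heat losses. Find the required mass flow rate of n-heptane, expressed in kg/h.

Heat released by hot stream: Q = 686 × 1.76 × (128 − 66.4) = 74373 kJ/h
Energy balance on cold side (adiabatic exchanger): Q = ṁ_c·Cp_c·(T_c,out − T_c,in)
ṁ_c = 74373 / [2.24 × (89.9 − -40.1)] = 255.4 kg/h

ṁ_c = 255 kg/h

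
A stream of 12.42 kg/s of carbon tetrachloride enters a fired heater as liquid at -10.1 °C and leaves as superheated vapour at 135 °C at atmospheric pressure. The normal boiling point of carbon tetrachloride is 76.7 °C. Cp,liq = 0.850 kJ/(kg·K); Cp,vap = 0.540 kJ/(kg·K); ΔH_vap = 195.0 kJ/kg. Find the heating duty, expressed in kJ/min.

liquid -10.1→76.7 °C: 73.78 kJ/kg
vaporisation at 76.7 °C: 195 kJ/kg
vapour 76.7→135 °C: 31.482 kJ/kg
Δh = 73.78 + 195 + 31.482 = 300.26 kJ/kg
Q = ṁ·Δh = 12.42 kg/s × 300.26 kJ/kg = 3729.3 kJ/s
|Q| = 3729.3 kW = 223760 kJ/min

Q = 224000 kJ/min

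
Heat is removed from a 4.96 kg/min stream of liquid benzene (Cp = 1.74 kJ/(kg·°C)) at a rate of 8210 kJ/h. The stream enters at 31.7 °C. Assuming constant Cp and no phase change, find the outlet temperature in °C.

Q = 8210 kJ/h = 136.83 kJ/min
ΔT = Q/(ṁ·Cp) = 136.83/(4.96×1.74) = 15.855 K
T_out = 31.7 − 15.855 = 15.845 °C

T_out = 15.8 °C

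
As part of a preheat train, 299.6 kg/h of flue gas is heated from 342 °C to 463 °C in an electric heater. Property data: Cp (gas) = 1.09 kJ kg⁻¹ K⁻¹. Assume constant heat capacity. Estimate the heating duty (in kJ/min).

Q = 659 kJ/min

Q = ṁ·Cp·ΔT = 299.6 × 1.09 × (463 − 342) = 39514 kJ/h
Converting: 39514 / 3600 s = 10.976 kW
Heating duty = 658.57 kJ/min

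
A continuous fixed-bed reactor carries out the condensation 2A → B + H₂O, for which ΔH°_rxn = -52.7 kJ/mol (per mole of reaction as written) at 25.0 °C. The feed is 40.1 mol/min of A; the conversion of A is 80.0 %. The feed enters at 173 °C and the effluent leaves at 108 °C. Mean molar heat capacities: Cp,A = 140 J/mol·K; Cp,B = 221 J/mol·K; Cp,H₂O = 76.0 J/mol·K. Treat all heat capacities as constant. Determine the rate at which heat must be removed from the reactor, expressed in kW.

Q_out = 19.8 kW

Extent of reaction ξ = 0.800 × 40.1 / 2 = 16.04 mol/min
Reaction term: ξ·ΔH°_rxn = 16.04 × -52.7 = -845.31 kJ/min
Sensible, feed 173→25 °C: -830.87 kJ/min
Outlet flows (mol/min): A 8.02, B 16.04, H₂O 16.04
Sensible, products 25→108 °C: 488.59 kJ/min
Q = ΔH = -1187.6 kJ/min = -19.793 kW
Heat removed = 19.793 kW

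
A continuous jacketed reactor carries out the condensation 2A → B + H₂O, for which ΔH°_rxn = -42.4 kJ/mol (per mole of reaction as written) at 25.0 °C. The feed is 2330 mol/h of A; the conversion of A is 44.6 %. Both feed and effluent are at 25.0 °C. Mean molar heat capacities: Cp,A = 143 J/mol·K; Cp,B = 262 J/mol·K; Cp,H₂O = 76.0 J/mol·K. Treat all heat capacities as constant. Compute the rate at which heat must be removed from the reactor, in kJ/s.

Q_out = 6.12 kJ/s

Extent of reaction ξ = 0.446 × 2330 / 2 = 519.59 mol/h
Reaction term: ξ·ΔH°_rxn = 519.59 × -42.4 = -22031 kJ/h
Q = ΔH = -22031 kJ/h = -6.1196 kW
Heat removed = 6.1196 kJ/s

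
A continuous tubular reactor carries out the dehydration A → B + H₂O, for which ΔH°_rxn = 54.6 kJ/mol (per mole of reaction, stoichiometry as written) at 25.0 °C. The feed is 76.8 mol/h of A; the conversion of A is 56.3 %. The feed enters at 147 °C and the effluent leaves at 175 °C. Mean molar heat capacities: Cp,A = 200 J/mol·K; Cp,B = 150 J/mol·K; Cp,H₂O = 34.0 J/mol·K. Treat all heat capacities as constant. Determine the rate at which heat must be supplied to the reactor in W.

Q_in = 746 W

Extent of reaction ξ = 0.563 × 76.8 = 43.238 mol/h
Reaction term: ξ·ΔH°_rxn = 43.238 × 54.6 = 2360.8 kJ/h
Sensible, feed 147→25 °C: -1873.9 kJ/h
Outlet flows (mol/h): A 33.562, B 43.238, H₂O 43.238
Sensible, products 25→175 °C: 2200.2 kJ/h
Q = ΔH = 2687.1 kJ/h = 0.74642 kW
Heat supplied = 746.42 W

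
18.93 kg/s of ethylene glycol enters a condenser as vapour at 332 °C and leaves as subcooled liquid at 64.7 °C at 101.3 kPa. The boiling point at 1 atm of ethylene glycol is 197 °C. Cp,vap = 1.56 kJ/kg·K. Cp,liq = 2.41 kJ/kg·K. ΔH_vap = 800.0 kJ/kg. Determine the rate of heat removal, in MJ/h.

Q_c = 90600 MJ/h

vapour 332→197 °C: -210.6 kJ/kg
condensation at 197 °C: -800 kJ/kg
liquid 197→64.7 °C: -318.84 kJ/kg
Δh = -210.6 + -800 + -318.84 = -1329.4 kJ/kg
Q = ṁ·Δh = 18.93 kg/s × -1329.4 kJ/kg = -25166 kJ/s
|Q| = 25166 kW = 90599 MJ/h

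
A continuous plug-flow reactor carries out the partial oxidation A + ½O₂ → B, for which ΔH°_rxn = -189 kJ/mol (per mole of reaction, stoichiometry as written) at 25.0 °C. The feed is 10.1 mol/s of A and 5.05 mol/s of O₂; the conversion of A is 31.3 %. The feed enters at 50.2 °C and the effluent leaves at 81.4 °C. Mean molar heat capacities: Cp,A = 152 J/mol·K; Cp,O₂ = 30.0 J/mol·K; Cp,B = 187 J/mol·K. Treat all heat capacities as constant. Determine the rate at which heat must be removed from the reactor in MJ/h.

Q_out = 1950 MJ/h

Extent of reaction ξ = 0.313 × 10.1 = 3.1613 mol/s
Reaction term: ξ·ΔH°_rxn = 3.1613 × -189 = -597.49 kJ/s
Sensible, feed 50.2→25 °C: -42.505 kJ/s
Outlet flows (mol/s): A 6.9387, O₂ 3.4693, B 3.1613
Sensible, products 25→81.4 °C: 98.696 kJ/s
Q = ΔH = -541.29 kJ/s = -541.29 kW
Heat removed = 1948.7 MJ/h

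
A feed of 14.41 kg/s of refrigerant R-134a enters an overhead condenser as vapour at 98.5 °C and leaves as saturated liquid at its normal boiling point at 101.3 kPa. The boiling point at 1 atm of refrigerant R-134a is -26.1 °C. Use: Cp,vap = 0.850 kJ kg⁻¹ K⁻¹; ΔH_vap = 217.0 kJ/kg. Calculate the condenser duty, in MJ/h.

Q_c = 16800 MJ/h

vapour 98.5→-26.1 °C: -105.91 kJ/kg
condensation at -26.1 °C: -217 kJ/kg
Δh = -105.91 + -217 = -322.91 kJ/kg
Q = ṁ·Δh = 14.41 kg/s × -322.91 kJ/kg = -4653.1 kJ/s
|Q| = 4653.1 kW = 16751 MJ/h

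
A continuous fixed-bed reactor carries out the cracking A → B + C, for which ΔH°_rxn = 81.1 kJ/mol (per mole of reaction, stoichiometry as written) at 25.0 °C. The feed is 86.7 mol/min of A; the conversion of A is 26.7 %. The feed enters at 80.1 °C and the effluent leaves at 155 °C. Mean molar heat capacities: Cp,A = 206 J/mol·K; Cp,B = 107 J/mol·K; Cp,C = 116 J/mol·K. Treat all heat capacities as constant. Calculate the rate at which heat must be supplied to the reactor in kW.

Extent of reaction ξ = 0.267 × 86.7 = 23.149 mol/min
Reaction term: ξ·ΔH°_rxn = 23.149 × 81.1 = 1877.4 kJ/min
Sensible, feed 80.1→25 °C: -984.1 kJ/min
Outlet flows (mol/min): A 63.551, B 23.149, C 23.149
Sensible, products 25→155 °C: 2373 kJ/min
Q = ΔH = 3266.3 kJ/min = 54.438 kW
Heat supplied = 54.438 kW

Q_in = 54.4 kW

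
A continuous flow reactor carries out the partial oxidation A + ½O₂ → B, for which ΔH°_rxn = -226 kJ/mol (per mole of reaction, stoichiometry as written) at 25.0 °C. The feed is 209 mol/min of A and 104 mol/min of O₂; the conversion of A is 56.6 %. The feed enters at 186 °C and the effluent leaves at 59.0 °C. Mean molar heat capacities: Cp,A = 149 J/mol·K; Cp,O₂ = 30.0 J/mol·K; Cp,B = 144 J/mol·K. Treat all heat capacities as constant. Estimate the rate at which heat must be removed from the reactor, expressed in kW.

Extent of reaction ξ = 0.566 × 209 = 118.29 mol/min
Reaction term: ξ·ΔH°_rxn = 118.29 × -226 = -26734 kJ/min
Sensible, feed 186→25 °C: -5516 kJ/min
Outlet flows (mol/min): A 90.706, O₂ 44.853, B 118.29
Sensible, products 25→59.0 °C: 1084.4 kJ/min
Q = ΔH = -31166 kJ/min = -519.43 kW
Heat removed = 519.43 kW

Q_out = 519 kW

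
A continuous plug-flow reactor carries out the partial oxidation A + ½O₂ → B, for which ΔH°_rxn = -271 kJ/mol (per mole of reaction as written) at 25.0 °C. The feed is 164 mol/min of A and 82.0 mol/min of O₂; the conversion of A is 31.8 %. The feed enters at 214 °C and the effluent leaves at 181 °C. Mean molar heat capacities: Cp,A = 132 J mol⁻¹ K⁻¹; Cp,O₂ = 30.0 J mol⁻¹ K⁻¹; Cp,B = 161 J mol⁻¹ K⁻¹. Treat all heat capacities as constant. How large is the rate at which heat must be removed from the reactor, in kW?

Q_out = 247 kW

Extent of reaction ξ = 0.318 × 164 = 52.152 mol/min
Reaction term: ξ·ΔH°_rxn = 52.152 × -271 = -14133 kJ/min
Sensible, feed 214→25 °C: -4556.4 kJ/min
Outlet flows (mol/min): A 111.85, O₂ 55.924, B 52.152
Sensible, products 25→181 °C: 3874.7 kJ/min
Q = ΔH = -14815 kJ/min = -246.91 kW
Heat removed = 246.91 kW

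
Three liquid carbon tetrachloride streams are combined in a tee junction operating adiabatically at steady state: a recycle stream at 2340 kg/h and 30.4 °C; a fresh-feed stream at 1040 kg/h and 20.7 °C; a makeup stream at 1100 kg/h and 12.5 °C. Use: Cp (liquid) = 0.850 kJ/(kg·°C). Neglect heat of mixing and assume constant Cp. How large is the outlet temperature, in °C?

T_out = 23.8 °C

Adiabatic, steady state ⇒ Σ ṁᵢCp,ᵢ(T_out − Tᵢ) = 0
T_out = Σ ṁᵢCp,ᵢTᵢ / Σ ṁᵢCp,ᵢ
      = 90452 / 3808 = 23.753 °C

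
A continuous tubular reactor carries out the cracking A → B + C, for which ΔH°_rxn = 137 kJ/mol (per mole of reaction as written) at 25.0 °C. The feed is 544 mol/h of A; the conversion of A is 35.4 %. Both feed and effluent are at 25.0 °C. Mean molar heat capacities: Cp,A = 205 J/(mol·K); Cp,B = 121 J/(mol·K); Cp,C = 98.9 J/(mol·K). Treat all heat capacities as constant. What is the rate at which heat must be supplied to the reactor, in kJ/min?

Extent of reaction ξ = 0.354 × 544 = 192.58 mol/h
Reaction term: ξ·ΔH°_rxn = 192.58 × 137 = 26383 kJ/h
Q = ΔH = 26383 kJ/h = 7.3286 kW
Heat supplied = 439.72 kJ/min

Q_in = 440 kJ/min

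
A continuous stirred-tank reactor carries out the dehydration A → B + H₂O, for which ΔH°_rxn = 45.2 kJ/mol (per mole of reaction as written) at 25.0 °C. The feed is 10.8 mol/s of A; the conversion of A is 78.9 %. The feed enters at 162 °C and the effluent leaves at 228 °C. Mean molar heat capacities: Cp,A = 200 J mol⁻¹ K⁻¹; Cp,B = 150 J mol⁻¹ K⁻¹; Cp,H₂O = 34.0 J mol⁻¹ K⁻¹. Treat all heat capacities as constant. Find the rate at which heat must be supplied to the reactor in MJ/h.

Extent of reaction ξ = 0.789 × 10.8 = 8.5212 mol/s
Reaction term: ξ·ΔH°_rxn = 8.5212 × 45.2 = 385.16 kJ/s
Sensible, feed 162→25 °C: -295.92 kJ/s
Outlet flows (mol/s): A 2.2788, B 8.5212, H₂O 8.5212
Sensible, products 25→228 °C: 410.8 kJ/s
Q = ΔH = 500.04 kJ/s = 500.04 kW
Heat supplied = 1800.1 MJ/h

Q_in = 1800 MJ/h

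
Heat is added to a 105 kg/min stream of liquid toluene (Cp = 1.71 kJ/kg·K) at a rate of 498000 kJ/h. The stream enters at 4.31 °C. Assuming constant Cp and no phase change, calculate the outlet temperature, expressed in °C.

Q = 498000 kJ/h = 8300 kJ/min
ΔT = Q/(ṁ·Cp) = 8300/(105×1.71) = 46.227 K
T_out = 4.31 + 46.227 = 50.537 °C

T_out = 50.5 °C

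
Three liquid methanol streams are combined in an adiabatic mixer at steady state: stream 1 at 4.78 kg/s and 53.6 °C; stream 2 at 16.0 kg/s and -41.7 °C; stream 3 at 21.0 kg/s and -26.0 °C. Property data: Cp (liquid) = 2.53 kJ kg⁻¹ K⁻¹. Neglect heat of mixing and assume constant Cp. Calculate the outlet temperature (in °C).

T_out = -22.9 °C

Energy balance with Q = 0: Σ ṁᵢCp,ᵢ(T_out − Tᵢ) = 0
T_out = Σ ṁᵢCp,ᵢTᵢ / Σ ṁᵢCp,ᵢ
      = -2421.2 / 105.7 = -22.906 °C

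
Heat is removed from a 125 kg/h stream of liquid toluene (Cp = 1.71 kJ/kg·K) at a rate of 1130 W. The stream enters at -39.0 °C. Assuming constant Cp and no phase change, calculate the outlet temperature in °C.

T_out = -58.0 °C

Q = 1130 W = 4068 kJ/h
ΔT = Q/(ṁ·Cp) = 4068/(125×1.71) = 19.032 K
T_out = -39.0 − 19.032 = -58.032 °C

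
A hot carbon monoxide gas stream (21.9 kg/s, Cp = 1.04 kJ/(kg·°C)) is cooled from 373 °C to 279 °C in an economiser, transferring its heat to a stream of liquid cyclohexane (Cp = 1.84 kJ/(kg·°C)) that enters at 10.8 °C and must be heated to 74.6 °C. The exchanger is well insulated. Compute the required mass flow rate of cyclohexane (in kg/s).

ṁ_c = 18.2 kg/s

Heat released by hot stream: Q = 21.9 × 1.04 × (373 − 279) = 2140.9 kJ/s
Energy balance on cold side (adiabatic exchanger): Q = ṁ_c·Cp_c·(T_c,out − T_c,in)
ṁ_c = 2140.9 / [1.84 × (74.6 − 10.8)] = 18.238 kg/s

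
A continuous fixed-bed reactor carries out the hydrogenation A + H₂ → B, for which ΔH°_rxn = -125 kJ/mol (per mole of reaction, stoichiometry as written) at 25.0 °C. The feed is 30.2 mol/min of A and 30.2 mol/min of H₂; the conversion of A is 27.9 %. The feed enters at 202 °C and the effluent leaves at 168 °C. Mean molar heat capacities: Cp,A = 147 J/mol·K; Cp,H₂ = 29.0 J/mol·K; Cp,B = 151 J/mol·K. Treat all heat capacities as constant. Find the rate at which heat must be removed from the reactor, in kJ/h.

Q_out = 75800 kJ/h

Extent of reaction ξ = 0.279 × 30.2 = 8.4258 mol/min
Reaction term: ξ·ΔH°_rxn = 8.4258 × -125 = -1053.2 kJ/min
Sensible, feed 202→25 °C: -940.79 kJ/min
Outlet flows (mol/min): A 21.774, H₂ 21.774, B 8.4258
Sensible, products 25→168 °C: 729.95 kJ/min
Q = ΔH = -1264.1 kJ/min = -21.068 kW
Heat removed = 75844 kJ/h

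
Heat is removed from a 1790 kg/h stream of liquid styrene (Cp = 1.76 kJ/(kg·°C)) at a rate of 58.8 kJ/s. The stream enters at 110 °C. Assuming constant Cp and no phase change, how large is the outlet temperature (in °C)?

Q = 58.8 kJ/s = 211680 kJ/h
ΔT = Q/(ṁ·Cp) = 211680/(1790×1.76) = 67.191 K
T_out = 110 − 67.191 = 42.809 °C

T_out = 42.8 °C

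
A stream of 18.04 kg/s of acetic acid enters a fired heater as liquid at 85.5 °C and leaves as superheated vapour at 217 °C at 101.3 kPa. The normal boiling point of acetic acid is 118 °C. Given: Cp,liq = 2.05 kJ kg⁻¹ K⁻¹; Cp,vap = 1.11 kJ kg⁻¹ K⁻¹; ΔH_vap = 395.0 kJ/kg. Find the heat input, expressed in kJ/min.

Q = 619000 kJ/min

liquid 85.5→118 °C: 66.625 kJ/kg
vaporisation at 118 °C: 395 kJ/kg
vapour 118→217 °C: 109.89 kJ/kg
Δh = 66.625 + 395 + 109.89 = 571.51 kJ/kg
Q = ṁ·Δh = 18.04 kg/s × 571.51 kJ/kg = 10310 kJ/s
|Q| = 10310 kW = 618610 kJ/min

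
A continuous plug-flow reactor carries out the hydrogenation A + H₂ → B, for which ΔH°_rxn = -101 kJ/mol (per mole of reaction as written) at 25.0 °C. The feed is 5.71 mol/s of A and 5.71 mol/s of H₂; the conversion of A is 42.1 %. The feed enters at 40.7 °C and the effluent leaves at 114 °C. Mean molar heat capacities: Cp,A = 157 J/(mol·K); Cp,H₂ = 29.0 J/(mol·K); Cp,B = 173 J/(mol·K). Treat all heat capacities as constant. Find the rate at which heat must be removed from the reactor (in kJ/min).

Extent of reaction ξ = 0.421 × 5.71 = 2.4039 mol/s
Reaction term: ξ·ΔH°_rxn = 2.4039 × -101 = -242.79 kJ/s
Sensible, feed 40.7→25 °C: -16.674 kJ/s
Outlet flows (mol/s): A 3.3061, H₂ 3.3061, B 2.4039
Sensible, products 25→114 °C: 91.742 kJ/s
Q = ΔH = -167.73 kJ/s = -167.73 kW
Heat removed = 10064 kJ/min

Q_out = 10100 kJ/min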